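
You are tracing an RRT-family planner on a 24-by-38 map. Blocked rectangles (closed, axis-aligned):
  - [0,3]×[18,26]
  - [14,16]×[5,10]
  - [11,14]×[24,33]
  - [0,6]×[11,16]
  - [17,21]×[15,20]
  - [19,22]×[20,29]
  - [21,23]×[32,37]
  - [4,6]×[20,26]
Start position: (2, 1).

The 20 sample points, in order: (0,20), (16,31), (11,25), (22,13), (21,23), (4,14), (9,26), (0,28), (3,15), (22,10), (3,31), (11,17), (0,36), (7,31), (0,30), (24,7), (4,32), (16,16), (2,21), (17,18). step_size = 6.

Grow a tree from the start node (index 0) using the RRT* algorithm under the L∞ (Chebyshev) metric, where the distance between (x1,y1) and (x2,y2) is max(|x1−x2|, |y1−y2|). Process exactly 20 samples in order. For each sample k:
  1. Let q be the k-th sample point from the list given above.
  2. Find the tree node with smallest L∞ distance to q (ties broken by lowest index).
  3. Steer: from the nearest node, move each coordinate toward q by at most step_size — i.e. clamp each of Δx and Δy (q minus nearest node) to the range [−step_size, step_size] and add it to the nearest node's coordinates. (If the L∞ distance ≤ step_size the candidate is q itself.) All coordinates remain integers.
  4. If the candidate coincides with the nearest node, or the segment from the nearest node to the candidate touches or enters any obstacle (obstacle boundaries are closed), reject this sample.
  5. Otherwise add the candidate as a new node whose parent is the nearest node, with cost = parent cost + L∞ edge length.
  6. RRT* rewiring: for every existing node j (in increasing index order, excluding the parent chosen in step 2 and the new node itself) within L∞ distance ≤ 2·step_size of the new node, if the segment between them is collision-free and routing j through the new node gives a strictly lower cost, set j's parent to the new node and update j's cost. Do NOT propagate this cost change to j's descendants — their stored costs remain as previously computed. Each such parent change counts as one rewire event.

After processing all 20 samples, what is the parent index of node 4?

Parent of node 4: 3

1. q=(0,20) nearest=0 d=19 new=(0,7) → add node 1 parent=0 cost=6
2. q=(16,31) nearest=1 d=24 new=(6,13) → blocked by [0,6]×[11,16], reject
3. q=(11,25) nearest=1 d=18 new=(6,13) → blocked by [0,6]×[11,16], reject
4. q=(22,13) nearest=0 d=20 new=(8,7) → add node 2 parent=0 cost=6
5. q=(21,23) nearest=2 d=16 new=(14,13) → add node 3 parent=2 cost=12
6. q=(4,14) nearest=1 d=7 new=(4,13) → blocked by [0,6]×[11,16], reject
7. q=(9,26) nearest=3 d=13 new=(9,19) → add node 4 parent=3 cost=18
8. q=(0,28) nearest=4 d=9 new=(3,25) → blocked by [0,3]×[18,26], reject
9. q=(3,15) nearest=4 d=6 new=(3,15) → blocked by [0,6]×[11,16], reject
10. q=(22,10) nearest=3 d=8 new=(20,10) → add node 5 parent=3 cost=18
11. q=(3,31) nearest=4 d=12 new=(3,25) → blocked by [0,3]×[18,26], reject
12. q=(11,17) nearest=4 d=2 new=(11,17) → add node 6 parent=4 cost=20
13. q=(0,36) nearest=4 d=17 new=(3,25) → blocked by [0,3]×[18,26], reject
14. q=(7,31) nearest=4 d=12 new=(7,25) → add node 7 parent=4 cost=24
15. q=(0,30) nearest=7 d=7 new=(1,30) → blocked by [4,6]×[20,26], reject
16. q=(24,7) nearest=5 d=4 new=(24,7) → add node 8 parent=5 cost=22
17. q=(4,32) nearest=7 d=7 new=(4,31) → add node 9 parent=7 cost=30
18. q=(16,16) nearest=3 d=3 new=(16,16) → add node 10 parent=3 cost=15
19. q=(2,21) nearest=7 d=5 new=(2,21) → blocked by [0,3]×[18,26], reject
20. q=(17,18) nearest=10 d=2 new=(17,18) → blocked by [17,21]×[15,20], reject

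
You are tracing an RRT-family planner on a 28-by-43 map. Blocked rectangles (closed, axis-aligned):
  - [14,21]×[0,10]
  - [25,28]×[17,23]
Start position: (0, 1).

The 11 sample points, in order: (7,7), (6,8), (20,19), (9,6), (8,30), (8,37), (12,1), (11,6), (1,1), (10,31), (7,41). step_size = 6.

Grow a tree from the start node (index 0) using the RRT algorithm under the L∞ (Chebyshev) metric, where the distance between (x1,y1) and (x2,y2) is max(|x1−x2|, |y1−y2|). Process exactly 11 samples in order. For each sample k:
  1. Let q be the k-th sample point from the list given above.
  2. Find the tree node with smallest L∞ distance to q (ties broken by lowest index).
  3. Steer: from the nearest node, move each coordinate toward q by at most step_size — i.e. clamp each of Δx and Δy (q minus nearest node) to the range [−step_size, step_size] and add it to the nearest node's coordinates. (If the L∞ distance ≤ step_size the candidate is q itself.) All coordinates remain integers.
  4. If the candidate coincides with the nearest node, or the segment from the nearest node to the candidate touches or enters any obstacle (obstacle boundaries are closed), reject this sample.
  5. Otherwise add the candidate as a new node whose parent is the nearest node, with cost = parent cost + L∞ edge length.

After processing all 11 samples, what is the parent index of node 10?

Parent of node 10: 6

1. q=(7,7) nearest=0 d=7 new=(6,7) → add node 1 parent=0 cost=6
2. q=(6,8) nearest=1 d=1 new=(6,8) → add node 2 parent=1 cost=7
3. q=(20,19) nearest=1 d=14 new=(12,13) → add node 3 parent=1 cost=12
4. q=(9,6) nearest=1 d=3 new=(9,6) → add node 4 parent=1 cost=9
5. q=(8,30) nearest=3 d=17 new=(8,19) → add node 5 parent=3 cost=18
6. q=(8,37) nearest=5 d=18 new=(8,25) → add node 6 parent=5 cost=24
7. q=(12,1) nearest=4 d=5 new=(12,1) → add node 7 parent=4 cost=14
8. q=(11,6) nearest=4 d=2 new=(11,6) → add node 8 parent=4 cost=11
9. q=(1,1) nearest=0 d=1 new=(1,1) → add node 9 parent=0 cost=1
10. q=(10,31) nearest=6 d=6 new=(10,31) → add node 10 parent=6 cost=30
11. q=(7,41) nearest=10 d=10 new=(7,37) → add node 11 parent=10 cost=36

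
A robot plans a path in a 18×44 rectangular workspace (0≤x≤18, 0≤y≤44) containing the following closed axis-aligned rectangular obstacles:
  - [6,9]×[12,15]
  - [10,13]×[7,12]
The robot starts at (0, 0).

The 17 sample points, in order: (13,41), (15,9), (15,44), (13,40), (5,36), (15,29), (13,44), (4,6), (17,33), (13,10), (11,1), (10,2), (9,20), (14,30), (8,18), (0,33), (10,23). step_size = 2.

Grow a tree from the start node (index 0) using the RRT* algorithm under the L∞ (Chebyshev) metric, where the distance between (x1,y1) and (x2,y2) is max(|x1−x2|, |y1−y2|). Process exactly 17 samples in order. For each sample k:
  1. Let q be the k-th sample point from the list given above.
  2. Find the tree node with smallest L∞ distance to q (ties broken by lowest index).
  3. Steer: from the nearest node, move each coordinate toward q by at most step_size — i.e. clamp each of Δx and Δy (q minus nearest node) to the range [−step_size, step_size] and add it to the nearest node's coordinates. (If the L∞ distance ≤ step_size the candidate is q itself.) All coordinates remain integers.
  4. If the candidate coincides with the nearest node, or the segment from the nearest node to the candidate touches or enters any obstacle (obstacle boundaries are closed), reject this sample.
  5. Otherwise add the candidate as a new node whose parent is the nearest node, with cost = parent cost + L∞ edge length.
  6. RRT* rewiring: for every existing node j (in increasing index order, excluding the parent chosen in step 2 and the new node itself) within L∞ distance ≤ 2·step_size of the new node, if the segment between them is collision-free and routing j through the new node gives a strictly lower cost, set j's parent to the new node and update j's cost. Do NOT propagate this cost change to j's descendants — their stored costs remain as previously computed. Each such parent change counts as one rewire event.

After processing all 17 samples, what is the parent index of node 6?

1. q=(13,41) nearest=0 d=41 new=(2,2) → add node 1 parent=0 cost=2
2. q=(15,9) nearest=1 d=13 new=(4,4) → add node 2 parent=1 cost=4
3. q=(15,44) nearest=2 d=40 new=(6,6) → add node 3 parent=2 cost=6
4. q=(13,40) nearest=3 d=34 new=(8,8) → add node 4 parent=3 cost=8
5. q=(5,36) nearest=4 d=28 new=(6,10) → add node 5 parent=4 cost=10
6. q=(15,29) nearest=5 d=19 new=(8,12) → blocked by [6,9]×[12,15], reject
7. q=(13,44) nearest=5 d=34 new=(8,12) → blocked by [6,9]×[12,15], reject
8. q=(4,6) nearest=2 d=2 new=(4,6) → add node 6 parent=2 cost=6
9. q=(17,33) nearest=5 d=23 new=(8,12) → blocked by [6,9]×[12,15], reject
10. q=(13,10) nearest=4 d=5 new=(10,10) → blocked by [10,13]×[7,12], reject
11. q=(11,1) nearest=3 d=5 new=(8,4) → add node 7 parent=3 cost=8
12. q=(10,2) nearest=7 d=2 new=(10,2) → add node 8 parent=7 cost=10
13. q=(9,20) nearest=5 d=10 new=(8,12) → blocked by [6,9]×[12,15], reject
14. q=(14,30) nearest=5 d=20 new=(8,12) → blocked by [6,9]×[12,15], reject
15. q=(8,18) nearest=5 d=8 new=(8,12) → blocked by [6,9]×[12,15], reject
16. q=(0,33) nearest=5 d=23 new=(4,12) → add node 9 parent=5 cost=12
17. q=(10,23) nearest=9 d=11 new=(6,14) → blocked by [6,9]×[12,15], reject

Parent of node 6: 2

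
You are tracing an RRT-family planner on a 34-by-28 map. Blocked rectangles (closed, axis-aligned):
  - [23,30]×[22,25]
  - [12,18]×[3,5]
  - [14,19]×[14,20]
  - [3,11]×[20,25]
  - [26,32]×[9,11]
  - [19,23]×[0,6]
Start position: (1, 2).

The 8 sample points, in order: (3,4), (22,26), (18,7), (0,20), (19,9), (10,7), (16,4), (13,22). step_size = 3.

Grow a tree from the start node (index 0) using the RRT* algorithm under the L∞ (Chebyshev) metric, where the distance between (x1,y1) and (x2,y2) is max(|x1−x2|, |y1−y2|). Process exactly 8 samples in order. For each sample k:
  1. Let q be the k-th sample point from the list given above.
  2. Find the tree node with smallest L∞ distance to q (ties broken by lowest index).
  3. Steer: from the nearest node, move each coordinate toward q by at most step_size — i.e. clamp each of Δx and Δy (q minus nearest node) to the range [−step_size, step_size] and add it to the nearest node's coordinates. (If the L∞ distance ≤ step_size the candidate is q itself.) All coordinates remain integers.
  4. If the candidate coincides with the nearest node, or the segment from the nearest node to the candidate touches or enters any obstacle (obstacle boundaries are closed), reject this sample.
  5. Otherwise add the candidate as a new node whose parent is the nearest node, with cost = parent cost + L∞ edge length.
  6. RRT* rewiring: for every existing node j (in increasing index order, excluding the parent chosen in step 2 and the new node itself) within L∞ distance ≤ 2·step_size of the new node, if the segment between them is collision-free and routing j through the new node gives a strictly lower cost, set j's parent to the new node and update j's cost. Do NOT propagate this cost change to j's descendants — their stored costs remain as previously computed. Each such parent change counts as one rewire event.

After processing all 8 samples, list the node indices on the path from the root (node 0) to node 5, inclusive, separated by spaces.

1. q=(3,4) nearest=0 d=2 new=(3,4) → add node 1 parent=0 cost=2
2. q=(22,26) nearest=1 d=22 new=(6,7) → add node 2 parent=1 cost=5
3. q=(18,7) nearest=2 d=12 new=(9,7) → add node 3 parent=2 cost=8
4. q=(0,20) nearest=2 d=13 new=(3,10) → add node 4 parent=2 cost=8
5. q=(19,9) nearest=3 d=10 new=(12,9) → add node 5 parent=3 cost=11
6. q=(10,7) nearest=3 d=1 new=(10,7) → add node 6 parent=3 cost=9
7. q=(16,4) nearest=5 d=5 new=(15,6) → add node 7 parent=5 cost=14
8. q=(13,22) nearest=4 d=12 new=(6,13) → add node 8 parent=4 cost=11

Path: 0 1 2 3 5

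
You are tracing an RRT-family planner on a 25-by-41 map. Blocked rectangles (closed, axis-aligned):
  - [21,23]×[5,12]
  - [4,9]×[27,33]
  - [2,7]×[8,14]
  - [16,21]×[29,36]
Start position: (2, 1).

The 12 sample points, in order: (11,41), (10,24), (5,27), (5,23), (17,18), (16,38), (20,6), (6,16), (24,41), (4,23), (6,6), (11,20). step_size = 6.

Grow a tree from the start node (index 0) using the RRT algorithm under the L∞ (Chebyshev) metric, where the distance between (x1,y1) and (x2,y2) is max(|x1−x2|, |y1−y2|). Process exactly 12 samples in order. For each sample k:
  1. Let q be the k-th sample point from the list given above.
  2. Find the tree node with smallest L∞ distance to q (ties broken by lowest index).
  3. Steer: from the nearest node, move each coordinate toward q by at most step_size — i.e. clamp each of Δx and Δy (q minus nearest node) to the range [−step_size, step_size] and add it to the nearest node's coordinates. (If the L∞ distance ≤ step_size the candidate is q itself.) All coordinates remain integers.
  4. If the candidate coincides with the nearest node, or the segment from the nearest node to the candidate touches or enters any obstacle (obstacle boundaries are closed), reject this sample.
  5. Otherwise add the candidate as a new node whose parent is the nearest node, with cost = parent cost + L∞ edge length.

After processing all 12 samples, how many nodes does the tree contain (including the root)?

Node count: 11

1. q=(11,41) nearest=0 d=40 new=(8,7) → add node 1 parent=0 cost=6
2. q=(10,24) nearest=1 d=17 new=(10,13) → add node 2 parent=1 cost=12
3. q=(5,27) nearest=2 d=14 new=(5,19) → add node 3 parent=2 cost=18
4. q=(5,23) nearest=3 d=4 new=(5,23) → add node 4 parent=3 cost=22
5. q=(17,18) nearest=2 d=7 new=(16,18) → add node 5 parent=2 cost=18
6. q=(16,38) nearest=4 d=15 new=(11,29) → blocked by [4,9]×[27,33], reject
7. q=(20,6) nearest=2 d=10 new=(16,7) → add node 6 parent=2 cost=18
8. q=(6,16) nearest=3 d=3 new=(6,16) → add node 7 parent=3 cost=21
9. q=(24,41) nearest=4 d=19 new=(11,29) → blocked by [4,9]×[27,33], reject
10. q=(4,23) nearest=4 d=1 new=(4,23) → add node 8 parent=4 cost=23
11. q=(6,6) nearest=1 d=2 new=(6,6) → add node 9 parent=1 cost=8
12. q=(11,20) nearest=5 d=5 new=(11,20) → add node 10 parent=5 cost=23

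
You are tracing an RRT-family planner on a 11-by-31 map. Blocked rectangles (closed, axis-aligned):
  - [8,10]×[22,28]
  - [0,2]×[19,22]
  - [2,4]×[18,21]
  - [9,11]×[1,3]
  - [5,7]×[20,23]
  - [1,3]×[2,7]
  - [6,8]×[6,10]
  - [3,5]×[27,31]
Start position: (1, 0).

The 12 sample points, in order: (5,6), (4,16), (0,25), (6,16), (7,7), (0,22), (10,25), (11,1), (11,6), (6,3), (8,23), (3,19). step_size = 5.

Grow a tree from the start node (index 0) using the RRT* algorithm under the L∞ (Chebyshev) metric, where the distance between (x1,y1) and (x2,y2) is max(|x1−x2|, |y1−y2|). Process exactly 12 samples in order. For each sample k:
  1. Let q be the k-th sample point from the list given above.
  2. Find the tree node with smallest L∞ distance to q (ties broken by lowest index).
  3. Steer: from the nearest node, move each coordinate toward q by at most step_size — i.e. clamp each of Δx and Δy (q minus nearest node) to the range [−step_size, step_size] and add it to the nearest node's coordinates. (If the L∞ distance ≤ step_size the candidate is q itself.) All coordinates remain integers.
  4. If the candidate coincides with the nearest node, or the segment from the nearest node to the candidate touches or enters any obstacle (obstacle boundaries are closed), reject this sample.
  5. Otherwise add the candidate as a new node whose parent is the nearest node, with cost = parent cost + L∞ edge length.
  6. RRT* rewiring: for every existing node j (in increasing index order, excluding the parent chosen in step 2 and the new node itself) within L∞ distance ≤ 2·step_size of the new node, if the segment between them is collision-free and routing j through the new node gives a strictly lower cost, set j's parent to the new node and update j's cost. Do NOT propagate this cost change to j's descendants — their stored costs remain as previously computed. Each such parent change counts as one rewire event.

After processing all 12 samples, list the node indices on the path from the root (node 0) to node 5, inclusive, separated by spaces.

1. q=(5,6) nearest=0 d=6 new=(5,5) → blocked by [1,3]×[2,7], reject
2. q=(4,16) nearest=0 d=16 new=(4,5) → blocked by [1,3]×[2,7], reject
3. q=(0,25) nearest=0 d=25 new=(0,5) → add node 1 parent=0 cost=5
4. q=(6,16) nearest=1 d=11 new=(5,10) → blocked by [1,3]×[2,7], reject
5. q=(7,7) nearest=0 d=7 new=(6,5) → blocked by [1,3]×[2,7], reject
6. q=(0,22) nearest=1 d=17 new=(0,10) → add node 2 parent=1 cost=10
7. q=(10,25) nearest=2 d=15 new=(5,15) → add node 3 parent=2 cost=15
8. q=(11,1) nearest=0 d=10 new=(6,1) → add node 4 parent=0 cost=5
9. q=(11,6) nearest=4 d=5 new=(11,6) → add node 5 parent=4 cost=10
10. q=(6,3) nearest=4 d=2 new=(6,3) → add node 6 parent=4 cost=7
11. q=(8,23) nearest=3 d=8 new=(8,20) → add node 7 parent=3 cost=20
12. q=(3,19) nearest=3 d=4 new=(3,19) → blocked by [2,4]×[18,21], reject

Path: 0 4 5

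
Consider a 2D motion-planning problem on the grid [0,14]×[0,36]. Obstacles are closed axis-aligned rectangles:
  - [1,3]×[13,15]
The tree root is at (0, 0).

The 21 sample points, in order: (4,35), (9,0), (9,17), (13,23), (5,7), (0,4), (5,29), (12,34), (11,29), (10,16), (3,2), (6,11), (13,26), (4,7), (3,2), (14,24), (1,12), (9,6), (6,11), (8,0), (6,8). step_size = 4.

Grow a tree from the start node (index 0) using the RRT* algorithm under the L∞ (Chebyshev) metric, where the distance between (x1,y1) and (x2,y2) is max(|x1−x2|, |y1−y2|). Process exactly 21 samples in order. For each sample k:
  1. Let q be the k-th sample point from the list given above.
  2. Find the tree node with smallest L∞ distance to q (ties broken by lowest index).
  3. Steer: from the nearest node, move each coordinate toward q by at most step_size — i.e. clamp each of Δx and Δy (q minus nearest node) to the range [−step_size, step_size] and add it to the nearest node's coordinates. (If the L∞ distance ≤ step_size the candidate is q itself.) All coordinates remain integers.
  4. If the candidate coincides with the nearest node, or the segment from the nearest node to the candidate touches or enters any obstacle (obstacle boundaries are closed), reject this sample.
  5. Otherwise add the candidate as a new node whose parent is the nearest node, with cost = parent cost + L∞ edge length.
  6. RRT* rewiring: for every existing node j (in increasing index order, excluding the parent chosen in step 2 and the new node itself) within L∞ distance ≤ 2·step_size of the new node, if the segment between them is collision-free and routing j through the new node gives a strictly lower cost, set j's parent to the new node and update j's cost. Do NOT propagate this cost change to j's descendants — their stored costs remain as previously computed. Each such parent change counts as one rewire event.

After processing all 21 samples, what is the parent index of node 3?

Parent of node 3: 1

1. q=(4,35) nearest=0 d=35 new=(4,4) → add node 1 parent=0 cost=4
2. q=(9,0) nearest=1 d=5 new=(8,0) → add node 2 parent=1 cost=8
3. q=(9,17) nearest=1 d=13 new=(8,8) → add node 3 parent=1 cost=8
4. q=(13,23) nearest=3 d=15 new=(12,12) → add node 4 parent=3 cost=12
5. q=(5,7) nearest=1 d=3 new=(5,7) → add node 5 parent=1 cost=7
6. q=(0,4) nearest=0 d=4 new=(0,4) → add node 6 parent=0 cost=4
7. q=(5,29) nearest=4 d=17 new=(8,16) → add node 7 parent=4 cost=16
8. q=(12,34) nearest=7 d=18 new=(12,20) → add node 8 parent=7 cost=20
9. q=(11,29) nearest=8 d=9 new=(11,24) → add node 9 parent=8 cost=24
10. q=(10,16) nearest=7 d=2 new=(10,16) → add node 10 parent=7 cost=18
11. q=(3,2) nearest=1 d=2 new=(3,2) → add node 11 parent=1 cost=6
12. q=(6,11) nearest=3 d=3 new=(6,11) → add node 12 parent=3 cost=11; rewire 10→12 (16<18)
13. q=(13,26) nearest=9 d=2 new=(13,26) → add node 13 parent=9 cost=26
14. q=(4,7) nearest=5 d=1 new=(4,7) → add node 14 parent=5 cost=8
15. q=(3,2) nearest=11 d=0 → coincident, reject
16. q=(14,24) nearest=13 d=2 new=(14,24) → add node 15 parent=13 cost=28
17. q=(1,12) nearest=5 d=5 new=(1,11) → add node 16 parent=5 cost=11
18. q=(9,6) nearest=3 d=2 new=(9,6) → add node 17 parent=3 cost=10
19. q=(6,11) nearest=12 d=0 → coincident, reject
20. q=(8,0) nearest=2 d=0 → coincident, reject
21. q=(6,8) nearest=5 d=1 new=(6,8) → add node 18 parent=5 cost=8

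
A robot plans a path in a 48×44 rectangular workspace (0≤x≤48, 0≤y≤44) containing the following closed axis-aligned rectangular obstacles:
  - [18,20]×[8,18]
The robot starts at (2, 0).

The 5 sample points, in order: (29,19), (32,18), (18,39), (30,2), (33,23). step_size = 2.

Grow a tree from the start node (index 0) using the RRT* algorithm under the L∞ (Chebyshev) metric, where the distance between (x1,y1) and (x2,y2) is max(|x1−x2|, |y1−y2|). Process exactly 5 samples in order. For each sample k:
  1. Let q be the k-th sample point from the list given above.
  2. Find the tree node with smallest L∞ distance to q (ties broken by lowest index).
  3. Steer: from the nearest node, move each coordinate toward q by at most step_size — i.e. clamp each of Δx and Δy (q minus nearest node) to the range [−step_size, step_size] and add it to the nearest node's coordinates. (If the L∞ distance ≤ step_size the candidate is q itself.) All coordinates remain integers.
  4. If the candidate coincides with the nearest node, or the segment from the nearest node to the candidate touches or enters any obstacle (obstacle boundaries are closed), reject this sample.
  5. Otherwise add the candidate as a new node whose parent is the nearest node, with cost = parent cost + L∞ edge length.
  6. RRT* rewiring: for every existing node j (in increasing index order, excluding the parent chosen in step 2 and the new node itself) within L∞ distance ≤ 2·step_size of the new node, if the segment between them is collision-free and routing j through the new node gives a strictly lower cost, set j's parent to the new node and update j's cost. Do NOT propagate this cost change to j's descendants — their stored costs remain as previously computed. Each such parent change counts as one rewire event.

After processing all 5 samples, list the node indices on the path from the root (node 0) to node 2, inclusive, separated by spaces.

1. q=(29,19) nearest=0 d=27 new=(4,2) → add node 1 parent=0 cost=2
2. q=(32,18) nearest=1 d=28 new=(6,4) → add node 2 parent=1 cost=4
3. q=(18,39) nearest=2 d=35 new=(8,6) → add node 3 parent=2 cost=6
4. q=(30,2) nearest=3 d=22 new=(10,4) → add node 4 parent=3 cost=8
5. q=(33,23) nearest=4 d=23 new=(12,6) → add node 5 parent=4 cost=10

Path: 0 1 2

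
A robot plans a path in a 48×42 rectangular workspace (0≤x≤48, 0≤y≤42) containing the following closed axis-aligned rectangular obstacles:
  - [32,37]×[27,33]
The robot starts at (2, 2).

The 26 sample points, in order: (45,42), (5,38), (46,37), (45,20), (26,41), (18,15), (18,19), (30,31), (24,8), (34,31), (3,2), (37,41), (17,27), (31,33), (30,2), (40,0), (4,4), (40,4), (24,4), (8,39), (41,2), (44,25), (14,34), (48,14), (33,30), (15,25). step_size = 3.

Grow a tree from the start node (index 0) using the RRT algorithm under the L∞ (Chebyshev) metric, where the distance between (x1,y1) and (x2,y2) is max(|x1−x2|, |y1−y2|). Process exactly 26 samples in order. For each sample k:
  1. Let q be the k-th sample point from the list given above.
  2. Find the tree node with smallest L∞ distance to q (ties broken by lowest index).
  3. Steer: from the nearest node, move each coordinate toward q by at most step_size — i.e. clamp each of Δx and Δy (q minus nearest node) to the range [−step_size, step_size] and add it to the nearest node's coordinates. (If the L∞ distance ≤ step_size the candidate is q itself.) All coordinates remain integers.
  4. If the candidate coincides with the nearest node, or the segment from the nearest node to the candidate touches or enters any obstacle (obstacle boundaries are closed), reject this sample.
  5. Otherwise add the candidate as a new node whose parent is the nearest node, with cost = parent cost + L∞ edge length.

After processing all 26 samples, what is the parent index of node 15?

1. q=(45,42) nearest=0 d=43 new=(5,5) → add node 1 parent=0 cost=3
2. q=(5,38) nearest=1 d=33 new=(5,8) → add node 2 parent=1 cost=6
3. q=(46,37) nearest=1 d=41 new=(8,8) → add node 3 parent=1 cost=6
4. q=(45,20) nearest=3 d=37 new=(11,11) → add node 4 parent=3 cost=9
5. q=(26,41) nearest=4 d=30 new=(14,14) → add node 5 parent=4 cost=12
6. q=(18,15) nearest=5 d=4 new=(17,15) → add node 6 parent=5 cost=15
7. q=(18,19) nearest=6 d=4 new=(18,18) → add node 7 parent=6 cost=18
8. q=(30,31) nearest=7 d=13 new=(21,21) → add node 8 parent=7 cost=21
9. q=(24,8) nearest=6 d=7 new=(20,12) → add node 9 parent=6 cost=18
10. q=(34,31) nearest=8 d=13 new=(24,24) → add node 10 parent=8 cost=24
11. q=(3,2) nearest=0 d=1 new=(3,2) → add node 11 parent=0 cost=1
12. q=(37,41) nearest=10 d=17 new=(27,27) → add node 12 parent=10 cost=27
13. q=(17,27) nearest=8 d=6 new=(18,24) → add node 13 parent=8 cost=24
14. q=(31,33) nearest=12 d=6 new=(30,30) → add node 14 parent=12 cost=30
15. q=(30,2) nearest=9 d=10 new=(23,9) → add node 15 parent=9 cost=21
16. q=(40,0) nearest=15 d=17 new=(26,6) → add node 16 parent=15 cost=24
17. q=(4,4) nearest=1 d=1 new=(4,4) → add node 17 parent=1 cost=4
18. q=(40,4) nearest=16 d=14 new=(29,4) → add node 18 parent=16 cost=27
19. q=(24,4) nearest=16 d=2 new=(24,4) → add node 19 parent=16 cost=26
20. q=(8,39) nearest=13 d=15 new=(15,27) → add node 20 parent=13 cost=27
21. q=(41,2) nearest=18 d=12 new=(32,2) → add node 21 parent=18 cost=30
22. q=(44,25) nearest=14 d=14 new=(33,27) → blocked by [32,37]×[27,33], reject
23. q=(14,34) nearest=20 d=7 new=(14,30) → add node 22 parent=20 cost=30
24. q=(48,14) nearest=21 d=16 new=(35,5) → add node 23 parent=21 cost=33
25. q=(33,30) nearest=14 d=3 new=(33,30) → blocked by [32,37]×[27,33], reject
26. q=(15,25) nearest=20 d=2 new=(15,25) → add node 24 parent=20 cost=29

Parent of node 15: 9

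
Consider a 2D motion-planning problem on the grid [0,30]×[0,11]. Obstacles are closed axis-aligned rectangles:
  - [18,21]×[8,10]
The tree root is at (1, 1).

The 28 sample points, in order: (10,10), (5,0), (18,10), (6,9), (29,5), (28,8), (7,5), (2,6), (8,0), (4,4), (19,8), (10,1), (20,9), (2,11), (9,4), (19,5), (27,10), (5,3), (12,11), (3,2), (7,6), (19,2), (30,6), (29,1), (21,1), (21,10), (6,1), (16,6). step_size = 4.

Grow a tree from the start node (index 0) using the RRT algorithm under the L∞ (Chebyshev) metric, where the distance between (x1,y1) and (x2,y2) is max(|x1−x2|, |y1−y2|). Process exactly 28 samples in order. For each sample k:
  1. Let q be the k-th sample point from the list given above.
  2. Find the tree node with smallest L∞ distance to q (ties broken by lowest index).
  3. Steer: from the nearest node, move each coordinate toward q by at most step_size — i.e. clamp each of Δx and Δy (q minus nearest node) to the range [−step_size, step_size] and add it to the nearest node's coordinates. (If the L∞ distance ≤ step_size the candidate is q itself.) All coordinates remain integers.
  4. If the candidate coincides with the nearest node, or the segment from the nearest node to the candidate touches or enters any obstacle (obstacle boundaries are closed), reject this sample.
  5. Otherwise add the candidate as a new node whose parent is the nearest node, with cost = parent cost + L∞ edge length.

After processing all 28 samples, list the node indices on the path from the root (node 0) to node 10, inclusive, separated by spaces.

1. q=(10,10) nearest=0 d=9 new=(5,5) → add node 1 parent=0 cost=4
2. q=(5,0) nearest=0 d=4 new=(5,0) → add node 2 parent=0 cost=4
3. q=(18,10) nearest=1 d=13 new=(9,9) → add node 3 parent=1 cost=8
4. q=(6,9) nearest=3 d=3 new=(6,9) → add node 4 parent=3 cost=11
5. q=(29,5) nearest=3 d=20 new=(13,5) → add node 5 parent=3 cost=12
6. q=(28,8) nearest=5 d=15 new=(17,8) → add node 6 parent=5 cost=16
7. q=(7,5) nearest=1 d=2 new=(7,5) → add node 7 parent=1 cost=6
8. q=(2,6) nearest=1 d=3 new=(2,6) → add node 8 parent=1 cost=7
9. q=(8,0) nearest=2 d=3 new=(8,0) → add node 9 parent=2 cost=7
10. q=(4,4) nearest=1 d=1 new=(4,4) → add node 10 parent=1 cost=5
11. q=(19,8) nearest=6 d=2 new=(19,8) → blocked by [18,21]×[8,10], reject
12. q=(10,1) nearest=9 d=2 new=(10,1) → add node 11 parent=9 cost=9
13. q=(20,9) nearest=6 d=3 new=(20,9) → blocked by [18,21]×[8,10], reject
14. q=(2,11) nearest=4 d=4 new=(2,11) → add node 12 parent=4 cost=15
15. q=(9,4) nearest=7 d=2 new=(9,4) → add node 13 parent=7 cost=8
16. q=(19,5) nearest=6 d=3 new=(19,5) → add node 14 parent=6 cost=19
17. q=(27,10) nearest=14 d=8 new=(23,9) → add node 15 parent=14 cost=23
18. q=(5,3) nearest=10 d=1 new=(5,3) → add node 16 parent=10 cost=6
19. q=(12,11) nearest=3 d=3 new=(12,11) → add node 17 parent=3 cost=11
20. q=(3,2) nearest=0 d=2 new=(3,2) → add node 18 parent=0 cost=2
21. q=(7,6) nearest=7 d=1 new=(7,6) → add node 19 parent=7 cost=7
22. q=(19,2) nearest=14 d=3 new=(19,2) → add node 20 parent=14 cost=22
23. q=(30,6) nearest=15 d=7 new=(27,6) → add node 21 parent=15 cost=27
24. q=(29,1) nearest=21 d=5 new=(29,2) → add node 22 parent=21 cost=31
25. q=(21,1) nearest=20 d=2 new=(21,1) → add node 23 parent=20 cost=24
26. q=(21,10) nearest=15 d=2 new=(21,10) → blocked by [18,21]×[8,10], reject
27. q=(6,1) nearest=2 d=1 new=(6,1) → add node 24 parent=2 cost=5
28. q=(16,6) nearest=6 d=2 new=(16,6) → add node 25 parent=6 cost=18

Path: 0 1 10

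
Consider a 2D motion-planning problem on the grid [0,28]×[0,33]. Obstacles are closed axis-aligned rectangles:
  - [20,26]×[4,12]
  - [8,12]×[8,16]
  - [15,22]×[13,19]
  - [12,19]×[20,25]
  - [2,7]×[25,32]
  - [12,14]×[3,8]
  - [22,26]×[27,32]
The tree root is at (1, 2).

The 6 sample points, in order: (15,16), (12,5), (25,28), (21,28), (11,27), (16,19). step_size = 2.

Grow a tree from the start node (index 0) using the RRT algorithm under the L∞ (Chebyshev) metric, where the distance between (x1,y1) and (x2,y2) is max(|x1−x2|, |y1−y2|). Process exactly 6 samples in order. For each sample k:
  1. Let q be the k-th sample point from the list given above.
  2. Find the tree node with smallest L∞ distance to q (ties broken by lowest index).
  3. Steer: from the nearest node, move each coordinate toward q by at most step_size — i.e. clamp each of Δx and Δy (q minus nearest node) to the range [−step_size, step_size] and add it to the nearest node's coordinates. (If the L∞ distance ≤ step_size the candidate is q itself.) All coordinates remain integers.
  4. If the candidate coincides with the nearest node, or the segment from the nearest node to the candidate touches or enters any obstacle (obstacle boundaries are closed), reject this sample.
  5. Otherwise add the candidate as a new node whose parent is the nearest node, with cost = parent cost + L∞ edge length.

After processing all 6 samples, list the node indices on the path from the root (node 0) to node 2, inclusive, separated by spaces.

1. q=(15,16) nearest=0 d=14 new=(3,4) → add node 1 parent=0 cost=2
2. q=(12,5) nearest=1 d=9 new=(5,5) → add node 2 parent=1 cost=4
3. q=(25,28) nearest=2 d=23 new=(7,7) → add node 3 parent=2 cost=6
4. q=(21,28) nearest=3 d=21 new=(9,9) → blocked by [8,12]×[8,16], reject
5. q=(11,27) nearest=3 d=20 new=(9,9) → blocked by [8,12]×[8,16], reject
6. q=(16,19) nearest=3 d=12 new=(9,9) → blocked by [8,12]×[8,16], reject

Path: 0 1 2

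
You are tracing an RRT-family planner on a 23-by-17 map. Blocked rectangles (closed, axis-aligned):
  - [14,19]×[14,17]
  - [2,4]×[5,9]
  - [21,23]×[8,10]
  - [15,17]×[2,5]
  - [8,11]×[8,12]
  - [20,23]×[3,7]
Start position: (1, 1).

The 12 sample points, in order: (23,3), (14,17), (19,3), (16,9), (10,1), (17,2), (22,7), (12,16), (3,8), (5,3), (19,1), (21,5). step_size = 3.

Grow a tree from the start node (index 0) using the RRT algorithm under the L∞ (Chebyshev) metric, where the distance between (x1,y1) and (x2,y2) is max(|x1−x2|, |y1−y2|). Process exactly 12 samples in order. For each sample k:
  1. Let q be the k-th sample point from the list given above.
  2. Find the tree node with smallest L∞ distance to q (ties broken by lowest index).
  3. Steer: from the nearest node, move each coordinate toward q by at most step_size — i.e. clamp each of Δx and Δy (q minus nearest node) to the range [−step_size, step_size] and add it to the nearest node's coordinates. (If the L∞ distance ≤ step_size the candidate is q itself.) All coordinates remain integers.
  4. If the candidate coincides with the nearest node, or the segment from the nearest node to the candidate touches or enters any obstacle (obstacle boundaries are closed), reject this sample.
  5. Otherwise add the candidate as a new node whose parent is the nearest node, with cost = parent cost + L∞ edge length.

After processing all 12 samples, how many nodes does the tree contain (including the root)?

Node count: 10

1. q=(23,3) nearest=0 d=22 new=(4,3) → add node 1 parent=0 cost=3
2. q=(14,17) nearest=1 d=14 new=(7,6) → add node 2 parent=1 cost=6
3. q=(19,3) nearest=2 d=12 new=(10,3) → add node 3 parent=2 cost=9
4. q=(16,9) nearest=3 d=6 new=(13,6) → add node 4 parent=3 cost=12
5. q=(10,1) nearest=3 d=2 new=(10,1) → add node 5 parent=3 cost=11
6. q=(17,2) nearest=4 d=4 new=(16,3) → blocked by [15,17]×[2,5], reject
7. q=(22,7) nearest=4 d=9 new=(16,7) → add node 6 parent=4 cost=15
8. q=(12,16) nearest=6 d=9 new=(13,10) → add node 7 parent=6 cost=18
9. q=(3,8) nearest=2 d=4 new=(4,8) → blocked by [2,4]×[5,9], reject
10. q=(5,3) nearest=1 d=1 new=(5,3) → add node 8 parent=1 cost=4
11. q=(19,1) nearest=4 d=6 new=(16,3) → blocked by [15,17]×[2,5], reject
12. q=(21,5) nearest=6 d=5 new=(19,5) → add node 9 parent=6 cost=18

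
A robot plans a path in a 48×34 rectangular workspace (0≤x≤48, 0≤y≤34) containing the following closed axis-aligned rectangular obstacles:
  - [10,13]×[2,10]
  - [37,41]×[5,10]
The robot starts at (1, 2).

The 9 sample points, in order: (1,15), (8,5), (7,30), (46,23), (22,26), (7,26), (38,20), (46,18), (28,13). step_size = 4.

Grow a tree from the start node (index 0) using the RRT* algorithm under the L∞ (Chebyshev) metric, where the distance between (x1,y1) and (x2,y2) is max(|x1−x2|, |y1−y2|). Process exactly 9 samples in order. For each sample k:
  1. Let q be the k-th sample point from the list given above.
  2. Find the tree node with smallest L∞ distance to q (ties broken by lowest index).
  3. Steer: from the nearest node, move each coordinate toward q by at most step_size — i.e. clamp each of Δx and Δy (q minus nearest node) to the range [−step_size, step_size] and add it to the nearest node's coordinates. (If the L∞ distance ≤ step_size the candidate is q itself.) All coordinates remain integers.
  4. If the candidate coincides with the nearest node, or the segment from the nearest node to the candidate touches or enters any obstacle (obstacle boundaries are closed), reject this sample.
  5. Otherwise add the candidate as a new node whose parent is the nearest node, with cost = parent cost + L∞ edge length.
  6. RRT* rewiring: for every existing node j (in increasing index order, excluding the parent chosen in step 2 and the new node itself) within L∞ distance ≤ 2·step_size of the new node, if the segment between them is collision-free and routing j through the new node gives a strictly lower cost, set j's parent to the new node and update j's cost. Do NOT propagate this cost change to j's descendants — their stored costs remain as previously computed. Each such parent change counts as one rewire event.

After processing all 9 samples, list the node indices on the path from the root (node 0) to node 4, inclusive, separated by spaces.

Path: 0 2 4

1. q=(1,15) nearest=0 d=13 new=(1,6) → add node 1 parent=0 cost=4
2. q=(8,5) nearest=0 d=7 new=(5,5) → add node 2 parent=0 cost=4
3. q=(7,30) nearest=1 d=24 new=(5,10) → add node 3 parent=1 cost=8
4. q=(46,23) nearest=2 d=41 new=(9,9) → add node 4 parent=2 cost=8
5. q=(22,26) nearest=3 d=17 new=(9,14) → add node 5 parent=3 cost=12
6. q=(7,26) nearest=5 d=12 new=(7,18) → add node 6 parent=5 cost=16
7. q=(38,20) nearest=4 d=29 new=(13,13) → blocked by [10,13]×[2,10], reject
8. q=(46,18) nearest=4 d=37 new=(13,13) → blocked by [10,13]×[2,10], reject
9. q=(28,13) nearest=4 d=19 new=(13,13) → blocked by [10,13]×[2,10], reject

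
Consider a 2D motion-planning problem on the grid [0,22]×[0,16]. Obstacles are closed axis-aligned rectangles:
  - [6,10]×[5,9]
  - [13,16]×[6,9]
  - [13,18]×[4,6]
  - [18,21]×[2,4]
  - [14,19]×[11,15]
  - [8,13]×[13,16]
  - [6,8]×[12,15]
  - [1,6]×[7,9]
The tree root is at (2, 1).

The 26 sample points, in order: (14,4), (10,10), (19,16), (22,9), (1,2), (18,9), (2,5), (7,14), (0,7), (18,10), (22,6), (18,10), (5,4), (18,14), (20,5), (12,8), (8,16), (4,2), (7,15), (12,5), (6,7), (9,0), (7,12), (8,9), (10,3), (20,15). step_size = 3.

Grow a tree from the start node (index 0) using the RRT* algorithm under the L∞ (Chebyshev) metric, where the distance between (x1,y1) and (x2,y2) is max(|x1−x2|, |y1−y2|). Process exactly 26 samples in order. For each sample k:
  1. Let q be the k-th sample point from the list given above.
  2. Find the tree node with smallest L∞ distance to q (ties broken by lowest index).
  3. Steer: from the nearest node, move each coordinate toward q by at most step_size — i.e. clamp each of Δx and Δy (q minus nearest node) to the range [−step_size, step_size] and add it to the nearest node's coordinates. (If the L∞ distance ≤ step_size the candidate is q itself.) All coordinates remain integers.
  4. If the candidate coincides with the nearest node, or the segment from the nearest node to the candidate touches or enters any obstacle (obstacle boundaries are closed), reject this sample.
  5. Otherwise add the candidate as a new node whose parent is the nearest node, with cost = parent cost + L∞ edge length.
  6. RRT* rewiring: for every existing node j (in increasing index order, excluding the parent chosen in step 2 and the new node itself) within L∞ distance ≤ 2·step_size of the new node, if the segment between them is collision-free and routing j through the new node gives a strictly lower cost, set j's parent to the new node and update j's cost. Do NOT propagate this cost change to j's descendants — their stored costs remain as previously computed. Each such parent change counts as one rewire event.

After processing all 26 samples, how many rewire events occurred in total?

1. q=(14,4) nearest=0 d=12 new=(5,4) → add node 1 parent=0 cost=3
2. q=(10,10) nearest=1 d=6 new=(8,7) → blocked by [6,10]×[5,9], reject
3. q=(19,16) nearest=1 d=14 new=(8,7) → blocked by [6,10]×[5,9], reject
4. q=(22,9) nearest=1 d=17 new=(8,7) → blocked by [6,10]×[5,9], reject
5. q=(1,2) nearest=0 d=1 new=(1,2) → add node 2 parent=0 cost=1
6. q=(18,9) nearest=1 d=13 new=(8,7) → blocked by [6,10]×[5,9], reject
7. q=(2,5) nearest=1 d=3 new=(2,5) → add node 3 parent=1 cost=6
8. q=(7,14) nearest=3 d=9 new=(5,8) → blocked by [1,6]×[7,9], reject
9. q=(0,7) nearest=3 d=2 new=(0,7) → add node 4 parent=3 cost=8
10. q=(18,10) nearest=1 d=13 new=(8,7) → blocked by [6,10]×[5,9], reject
11. q=(22,6) nearest=1 d=17 new=(8,6) → blocked by [6,10]×[5,9], reject
12. q=(18,10) nearest=1 d=13 new=(8,7) → blocked by [6,10]×[5,9], reject
13. q=(5,4) nearest=1 d=0 → coincident, reject
14. q=(18,14) nearest=1 d=13 new=(8,7) → blocked by [6,10]×[5,9], reject
15. q=(20,5) nearest=1 d=15 new=(8,5) → blocked by [6,10]×[5,9], reject
16. q=(12,8) nearest=1 d=7 new=(8,7) → blocked by [6,10]×[5,9], reject
17. q=(8,16) nearest=4 d=9 new=(3,10) → blocked by [1,6]×[7,9], reject
18. q=(4,2) nearest=0 d=2 new=(4,2) → add node 5 parent=0 cost=2; rewire 3→5 (5<6); rewire 4→5 (7<8)
19. q=(7,15) nearest=4 d=8 new=(3,10) → blocked by [1,6]×[7,9], reject
20. q=(12,5) nearest=1 d=7 new=(8,5) → blocked by [6,10]×[5,9], reject
21. q=(6,7) nearest=1 d=3 new=(6,7) → blocked by [6,10]×[5,9], reject
22. q=(9,0) nearest=1 d=4 new=(8,1) → add node 6 parent=1 cost=6
23. q=(7,12) nearest=3 d=7 new=(5,8) → blocked by [1,6]×[7,9], reject
24. q=(8,9) nearest=1 d=5 new=(8,7) → blocked by [6,10]×[5,9], reject
25. q=(10,3) nearest=6 d=2 new=(10,3) → add node 7 parent=6 cost=8
26. q=(20,15) nearest=7 d=12 new=(13,6) → blocked by [13,16]×[6,9], reject

Rewire events: 2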